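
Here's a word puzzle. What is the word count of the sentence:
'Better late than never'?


Split into words: Better | late | than | never = 4 words.

4


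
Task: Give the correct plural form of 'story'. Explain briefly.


Apply rule: Change -y to -ies (consonant + y). 'story' becomes 'stories'.

stories


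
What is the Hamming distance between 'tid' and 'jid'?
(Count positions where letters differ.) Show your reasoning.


Alignment:
Position 1: 't' vs 'j' = DIFFER
Position 2: 'i' vs 'i' = match
Position 3: 'd' vs 'd' = match
Total differences: 1

1


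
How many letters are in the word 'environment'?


Spell out 'environment' and number each letter: e(1), n(2), v(3), i(4), r(5), o(6), n(7), m(8), e(9), n(10), t(11). Total: 11 letters.

11


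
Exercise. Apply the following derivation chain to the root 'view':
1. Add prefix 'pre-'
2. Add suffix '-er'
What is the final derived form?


Step 1: Add prefix 'pre-' to 'view' = 'preview'
Step 2: Add suffix '-er' to 'preview' = 'previewer'

previewer


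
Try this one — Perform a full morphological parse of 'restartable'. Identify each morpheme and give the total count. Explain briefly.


Step 1: Identify prefix: 're' (meaning: again)
Step 2: Identify root: 'start'
Step 3: Identify suffix(es): 'able'
Decomposition: re- (prefix: again) + start (root) + -able (suffix: capable of)
Total morphemes: 3

3 morphemes (re- (prefix: again) + start (root) + -able (suffix: capable of))


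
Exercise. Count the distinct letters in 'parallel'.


Unique letters in 'parallel': {a, e, l, p, r} = 5 distinct letters.

5


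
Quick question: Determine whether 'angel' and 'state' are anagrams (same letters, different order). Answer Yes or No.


Sorted letters of 'angel': 'aegln'
Sorted letters of 'state': 'aestt'
They do not match.

No


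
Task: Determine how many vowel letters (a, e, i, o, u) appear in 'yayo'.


Vowels in 'yayo': a, o = 2 vowels.

2


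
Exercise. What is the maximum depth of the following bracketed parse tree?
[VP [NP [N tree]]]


Count bracket nesting levels:
'[' at pos 0: depth = 1
'[' at pos 4: depth = 2
'[' at pos 8: depth = 3
Maximum depth reached: 3

3


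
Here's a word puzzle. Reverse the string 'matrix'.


Reverse 'matrix' character by character: 'xirtam'.

xirtam


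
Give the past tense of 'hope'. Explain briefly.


Apply rule: Add -d (word ends in -e). 'hope' becomes 'hoped'.

hoped


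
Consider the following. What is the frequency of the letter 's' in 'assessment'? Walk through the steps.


Letter 's' in 'assessment': found at position(s) 2, 3, 5, 6 = 4 occurrence(s).

4


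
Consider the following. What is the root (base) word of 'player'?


Remove suffix '-er' from 'player' to get root 'play'.

play


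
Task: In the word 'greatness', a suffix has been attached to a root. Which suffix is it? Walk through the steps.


The word 'greatness' = 'great' (root) + '-ness' (suffix). The suffix is '-ness'.

ness


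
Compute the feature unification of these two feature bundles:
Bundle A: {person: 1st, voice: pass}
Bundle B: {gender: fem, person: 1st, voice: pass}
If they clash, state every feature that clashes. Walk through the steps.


Compare features:
gender: A=_ vs B=fem -> unified: fem
person: A=1st vs B=1st -> unified: 1st
voice: A=pass vs B=pass -> unified: pass
No clashes found.

Unified: {gender: fem, person: 1st, voice: pass}


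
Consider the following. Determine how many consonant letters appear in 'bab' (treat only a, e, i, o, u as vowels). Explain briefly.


Consonants in 'bab': b, b = 2 consonants.

2


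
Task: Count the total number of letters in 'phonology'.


Spell out 'phonology' and number each letter: p(1), h(2), o(3), n(4), o(5), l(6), o(7), g(8), y(9). Total: 9 letters.

9


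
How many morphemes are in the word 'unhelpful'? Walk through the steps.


Decomposition: un- (prefix) + help (root) + -ful (suffix) = 3 morpheme(s)

3 morphemes


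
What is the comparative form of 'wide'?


Apply comparative formation (ends in e: add -r): 'wide' -> 'wider'.

wider


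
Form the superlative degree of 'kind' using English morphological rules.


Apply superlative formation (add -est): 'kind' -> 'kindest'.

kindest


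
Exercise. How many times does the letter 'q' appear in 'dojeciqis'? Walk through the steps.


Letter 'q' in 'dojeciqis': found at position(s) 7 = 1 occurrence(s).

1


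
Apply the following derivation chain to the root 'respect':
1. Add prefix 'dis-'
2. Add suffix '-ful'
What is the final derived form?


Step 1: Add prefix 'dis-' to 'respect' = 'disrespect'
Step 2: Add suffix '-ful' to 'disrespect' = 'disrespectful'

disrespectful


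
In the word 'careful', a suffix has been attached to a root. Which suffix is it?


The word 'careful' = 'care' (root) + '-ful' (suffix). The suffix is '-ful'.

ful


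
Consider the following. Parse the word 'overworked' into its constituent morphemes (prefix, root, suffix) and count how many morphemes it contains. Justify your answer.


Step 1: Identify prefix: 'over' (meaning: excessively)
Step 2: Identify root: 'work'
Step 3: Identify suffix(es): 'ed'
Decomposition: over- (prefix: excessively) + work (root) + -ed (suffix: past)
Total morphemes: 3

3 morphemes (over- (prefix: excessively) + work (root) + -ed (suffix: past))


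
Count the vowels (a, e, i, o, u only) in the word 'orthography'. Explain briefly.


Vowels in 'orthography': o, o, a = 3 vowels.

3


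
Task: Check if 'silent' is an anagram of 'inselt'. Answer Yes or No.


Sorted letters of 'silent': 'eilnst'
Sorted letters of 'inselt': 'eilnst'
They match.

Yes


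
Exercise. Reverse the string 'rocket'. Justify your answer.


Reverse 'rocket' character by character: 'tekcor'.

tekcor


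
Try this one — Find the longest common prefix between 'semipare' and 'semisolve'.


Compare from the start: 4 characters match: 'semi'. Mismatch at position 5: 'p' vs 's'.

semi


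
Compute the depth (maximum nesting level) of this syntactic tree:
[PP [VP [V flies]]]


Count bracket nesting levels:
'[' at pos 0: depth = 1
'[' at pos 4: depth = 2
'[' at pos 8: depth = 3
Maximum depth reached: 3

3


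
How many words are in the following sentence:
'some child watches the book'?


Split into words: some | child | watches | the | book = 5 words.

5


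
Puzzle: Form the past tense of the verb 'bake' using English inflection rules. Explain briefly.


Apply rule: Add -d (word ends in -e). 'bake' becomes 'baked'.

baked


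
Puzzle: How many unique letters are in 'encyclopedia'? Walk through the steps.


Unique letters in 'encyclopedia': {a, c, d, e, i, l, n, o, p, y} = 10 distinct letters.

10


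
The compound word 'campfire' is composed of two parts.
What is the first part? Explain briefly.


Split 'campfire' into 'camp' + 'fire'. The first part is 'camp'.

camp


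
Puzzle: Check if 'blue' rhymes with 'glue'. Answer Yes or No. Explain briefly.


Rime (stressed vowel + following sounds) of 'blue': -ue = /uː/
Rime of 'glue': -ue = /uː/
/uː/ and /uː/ are the same ending sound, so the words rhyme.

Yes


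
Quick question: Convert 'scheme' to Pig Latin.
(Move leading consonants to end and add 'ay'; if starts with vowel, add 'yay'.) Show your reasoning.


'scheme': move consonant cluster 'sch' to end and add 'ay': 'emeschay'.

emeschay


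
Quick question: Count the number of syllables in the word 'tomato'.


Break 'tomato' into syllables: to-ma-to -> to | ma | to = 3 syllables

3 syllables


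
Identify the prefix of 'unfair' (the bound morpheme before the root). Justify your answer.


The word 'unfair' = 'un' (prefix) + 'fair' (root). The prefix is 'un'.

un


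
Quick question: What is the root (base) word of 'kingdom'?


Remove suffix '-dom' from 'kingdom' to get root 'king'.

king


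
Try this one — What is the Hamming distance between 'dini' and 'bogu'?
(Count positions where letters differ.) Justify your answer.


Alignment:
Position 1: 'd' vs 'b' = DIFFER
Position 2: 'i' vs 'o' = DIFFER
Position 3: 'n' vs 'g' = DIFFER
Position 4: 'i' vs 'u' = DIFFER
Total differences: 4

4


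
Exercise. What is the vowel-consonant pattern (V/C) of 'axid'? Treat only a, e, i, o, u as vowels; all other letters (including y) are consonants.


Letter mapping: a = V, x = C, i = V, d = C.

VCVC


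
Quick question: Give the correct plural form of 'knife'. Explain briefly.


Apply rule: Change -fe to -ves. 'knife' becomes 'knives'.

knives


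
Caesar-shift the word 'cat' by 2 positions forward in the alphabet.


Shift each letter by 2: c -> e, a -> c, t -> v. Result: 'ecv'.

ecv


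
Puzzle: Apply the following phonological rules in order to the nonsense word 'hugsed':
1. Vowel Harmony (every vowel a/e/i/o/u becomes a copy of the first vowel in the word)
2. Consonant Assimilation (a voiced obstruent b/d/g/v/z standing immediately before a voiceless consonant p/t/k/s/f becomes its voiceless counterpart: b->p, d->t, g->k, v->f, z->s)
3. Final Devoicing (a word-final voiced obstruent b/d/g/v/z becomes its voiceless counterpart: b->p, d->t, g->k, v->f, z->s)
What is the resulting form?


Starting form: 'hugsed'
Rule 1: Vowel Harmony: all vowels become 'u' (matching first vowel). 'hugsed' -> 'hugsud'
Rule 2: Consonant Assimilation: voiced obstruent before voiceless consonant becomes voiceless ('gs' -> 'ks'). 'hugsud' -> 'huksud'
Rule 3: Final Devoicing: word-final voiced obstruent 'd' becomes voiceless 't'. 'huksud' -> 'huksut'
Final form: 'huksut'

huksut


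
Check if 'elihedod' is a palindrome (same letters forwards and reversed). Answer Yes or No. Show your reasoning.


Forward: 'elihedod'
Reversed: 'dodehile'
They differ.

No


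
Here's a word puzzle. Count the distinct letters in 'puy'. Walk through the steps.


Unique letters in 'puy': {p, u, y} = 3 distinct letters.

3


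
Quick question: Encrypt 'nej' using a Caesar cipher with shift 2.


Shift each letter by 2: n -> p, e -> g, j -> l. Result: 'pgl'.

pgl


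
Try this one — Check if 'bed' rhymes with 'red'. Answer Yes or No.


Rime (stressed vowel + following sounds) of 'bed': -ed = /ɛd/
Rime of 'red': -ed = /ɛd/
/ɛd/ and /ɛd/ are the same ending sound, so the words rhyme.

Yes


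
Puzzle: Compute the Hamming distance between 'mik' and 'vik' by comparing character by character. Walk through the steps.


Alignment:
Position 1: 'm' vs 'v' = DIFFER
Position 2: 'i' vs 'i' = match
Position 3: 'k' vs 'k' = match
Total differences: 1

1


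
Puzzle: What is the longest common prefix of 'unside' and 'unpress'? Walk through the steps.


Compare from the start: 2 characters match: 'un'. Mismatch at position 3: 's' vs 'p'.

un


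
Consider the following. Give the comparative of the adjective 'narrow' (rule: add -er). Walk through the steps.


Apply comparative formation (add -er): 'narrow' -> 'narrower'.

narrower


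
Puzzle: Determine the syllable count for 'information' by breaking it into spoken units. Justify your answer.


Break 'information' into syllables: in-for-ma-tion -> in | for | ma | tion = 4 syllables

4 syllables


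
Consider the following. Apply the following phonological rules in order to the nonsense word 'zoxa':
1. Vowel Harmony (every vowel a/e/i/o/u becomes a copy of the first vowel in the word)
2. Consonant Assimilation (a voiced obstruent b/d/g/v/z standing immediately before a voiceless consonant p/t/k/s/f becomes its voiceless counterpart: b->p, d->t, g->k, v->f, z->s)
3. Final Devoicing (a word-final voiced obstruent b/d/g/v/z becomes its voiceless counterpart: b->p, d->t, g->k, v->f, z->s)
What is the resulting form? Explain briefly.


Starting form: 'zoxa'
Rule 1: Vowel Harmony: all vowels become 'o' (matching first vowel). 'zoxa' -> 'zoxo'
Rule 2: Consonant Assimilation: no voiced obstruent (b/d/g/v/z) stands immediately before a voiceless consonant (p/t/k/s/f). No change.
Rule 3: Final Devoicing: the word ends in the vowel 'o', not a consonant. No change.
Final form: 'zoxo'

zoxo


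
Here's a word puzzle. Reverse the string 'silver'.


Reverse 'silver' character by character: 'revlis'.

revlis


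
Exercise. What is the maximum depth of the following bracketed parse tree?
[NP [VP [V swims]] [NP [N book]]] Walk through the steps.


Count bracket nesting levels:
'[' at pos 0: depth = 1
'[' at pos 4: depth = 2
'[' at pos 8: depth = 3
'[' at pos 19: depth = 2
'[' at pos 23: depth = 3
Maximum depth reached: 3

3


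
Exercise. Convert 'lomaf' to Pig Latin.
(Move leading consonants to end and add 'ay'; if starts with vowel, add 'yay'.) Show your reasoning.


'lomaf': move consonant cluster 'l' to end and add 'ay': 'omaflay'.

omaflay


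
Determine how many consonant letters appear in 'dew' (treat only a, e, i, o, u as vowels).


Consonants in 'dew': d, w = 2 consonants.

2


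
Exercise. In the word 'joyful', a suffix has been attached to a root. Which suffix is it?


The word 'joyful' = 'joy' (root) + '-ful' (suffix). The suffix is '-ful'.

ful


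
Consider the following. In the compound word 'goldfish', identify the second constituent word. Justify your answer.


Split 'goldfish' into 'gold' + 'fish'. The second part is 'fish'.

fish


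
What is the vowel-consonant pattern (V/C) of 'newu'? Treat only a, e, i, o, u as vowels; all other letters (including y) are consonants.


Letter mapping: n = C, e = V, w = C, u = V.

CVCV


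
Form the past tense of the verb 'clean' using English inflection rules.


Apply rule: Add -ed. 'clean' becomes 'cleaned'.

cleaned


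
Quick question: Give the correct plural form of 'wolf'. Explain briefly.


Apply rule: Change -f to -ves. 'wolf' becomes 'wolves'.

wolves


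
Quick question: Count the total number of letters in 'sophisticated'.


Spell out 'sophisticated' and number each letter: s(1), o(2), p(3), h(4), i(5), s(6), t(7), i(8), c(9), a(10), t(11), e(12), d(13). Total: 13 letters.

13


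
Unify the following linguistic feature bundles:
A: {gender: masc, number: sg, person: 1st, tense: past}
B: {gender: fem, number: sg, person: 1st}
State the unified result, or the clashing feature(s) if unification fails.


Compare features:
gender: A=masc vs B=fem -> CLASH
number: A=sg vs B=sg -> unified: sg
person: A=1st vs B=1st -> unified: 1st
tense: A=past vs B=_ -> unified: past
Clash detected on feature 'gender' (masc vs fem); unification fails.

CLASH on 'gender' (masc vs fem)


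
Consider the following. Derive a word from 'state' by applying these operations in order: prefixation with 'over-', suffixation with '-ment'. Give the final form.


Step 1: Add prefix 'over-' to 'state' = 'overstate'
Step 2: Add suffix '-ment' to 'overstate' = 'overstatement'

overstatement


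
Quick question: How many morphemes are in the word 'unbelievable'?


Decomposition: un- (prefix) + believe (root) + -able (suffix) = 3 morpheme(s)

3 morphemes


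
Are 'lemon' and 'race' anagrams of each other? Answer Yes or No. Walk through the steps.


Sorted letters of 'lemon': 'elmno'
Sorted letters of 'race': 'acer'
They do not match.

No


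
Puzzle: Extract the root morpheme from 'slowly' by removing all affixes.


Remove suffix '-ly' from 'slowly' to get root 'slow'.

slow


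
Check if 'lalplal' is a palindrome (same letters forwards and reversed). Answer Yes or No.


Forward: 'lalplal'
Reversed: 'lalplal'
They are identical.

Yes


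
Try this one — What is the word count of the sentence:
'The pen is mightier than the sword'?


Split into words: The | pen | is | mightier | than | the | sword = 7 words.

7


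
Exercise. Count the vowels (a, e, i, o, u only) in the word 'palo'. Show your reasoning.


Vowels in 'palo': a, o = 2 vowels.

2


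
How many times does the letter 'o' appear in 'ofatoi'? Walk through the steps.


Letter 'o' in 'ofatoi': found at position(s) 1, 5 = 2 occurrence(s).

2


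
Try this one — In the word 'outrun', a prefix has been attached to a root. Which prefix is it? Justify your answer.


The word 'outrun' = 'out' (prefix) + 'run' (root). The prefix is 'out'.

out


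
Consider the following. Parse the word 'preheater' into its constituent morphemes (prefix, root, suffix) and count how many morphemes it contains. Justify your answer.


Step 1: Identify prefix: 'pre' (meaning: before)
Step 2: Identify root: 'heat'
Step 3: Identify suffix(es): 'er'
Decomposition: pre- (prefix: before) + heat (root) + -er (suffix: one who)
Total morphemes: 3

3 morphemes (pre- (prefix: before) + heat (root) + -er (suffix: one who))


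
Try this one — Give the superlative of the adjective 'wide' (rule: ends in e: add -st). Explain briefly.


Apply superlative formation (ends in e: add -st): 'wide' -> 'widest'.

widest


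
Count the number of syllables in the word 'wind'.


Break 'wind' into syllables: wind -> wind = 1 syllable

1 syllable


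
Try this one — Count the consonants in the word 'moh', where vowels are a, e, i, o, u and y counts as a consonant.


Consonants in 'moh': m, h = 2 consonants.

2


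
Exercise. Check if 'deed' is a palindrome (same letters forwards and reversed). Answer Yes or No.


Forward: 'deed'
Reversed: 'deed'
They are identical.

Yes


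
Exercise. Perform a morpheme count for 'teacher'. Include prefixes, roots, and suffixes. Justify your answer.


Decomposition: teach (root) + -er (suffix) = 2 morpheme(s)

2 morphemes


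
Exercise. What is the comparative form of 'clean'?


Apply comparative formation (add -er): 'clean' -> 'cleaner'.

cleaner


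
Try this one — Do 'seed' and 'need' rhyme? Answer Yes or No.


Rime (stressed vowel + following sounds) of 'seed': -eed = /iːd/
Rime of 'need': -eed = /iːd/
/iːd/ and /iːd/ are the same ending sound, so the words rhyme.

Yes


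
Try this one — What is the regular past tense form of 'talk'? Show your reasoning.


Apply rule: Add -ed. 'talk' becomes 'talked'.

talked


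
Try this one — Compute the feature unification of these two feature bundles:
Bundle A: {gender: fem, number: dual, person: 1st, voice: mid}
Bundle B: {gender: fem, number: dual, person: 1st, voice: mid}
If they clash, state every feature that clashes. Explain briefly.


Compare features:
gender: A=fem vs B=fem -> unified: fem
number: A=dual vs B=dual -> unified: dual
person: A=1st vs B=1st -> unified: 1st
voice: A=mid vs B=mid -> unified: mid
No clashes found.

Unified: {gender: fem, number: dual, person: 1st, voice: mid}


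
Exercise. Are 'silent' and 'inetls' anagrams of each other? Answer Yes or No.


Sorted letters of 'silent': 'eilnst'
Sorted letters of 'inetls': 'eilnst'
They match.

Yes


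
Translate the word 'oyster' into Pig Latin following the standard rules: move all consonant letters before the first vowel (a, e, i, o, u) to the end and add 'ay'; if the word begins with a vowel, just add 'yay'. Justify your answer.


'oyster' starts with a vowel, so add 'yay': 'oysteryay'.

oysteryay


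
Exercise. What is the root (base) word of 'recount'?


Remove prefix 're' from 'recount' to get root 'count'.

count


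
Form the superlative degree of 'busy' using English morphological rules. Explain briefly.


Apply superlative formation (consonant + y: change y to i, add -est): 'busy' -> 'busiest'.

busiest


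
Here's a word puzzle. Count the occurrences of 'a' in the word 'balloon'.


Letter 'a' in 'balloon': found at position(s) 2 = 1 occurrence(s).

1


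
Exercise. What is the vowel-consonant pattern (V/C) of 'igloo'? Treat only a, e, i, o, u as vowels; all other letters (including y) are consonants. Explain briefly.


Letter mapping: i = V, g = C, l = C, o = V, o = V.

VCCVV


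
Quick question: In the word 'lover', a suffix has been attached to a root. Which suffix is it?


The word 'lover' = 'love' (root) + '-er' (suffix). The suffix is '-er'.

er


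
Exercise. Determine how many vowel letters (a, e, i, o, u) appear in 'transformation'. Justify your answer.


Vowels in 'transformation': a, o, a, i, o = 5 vowels.

5


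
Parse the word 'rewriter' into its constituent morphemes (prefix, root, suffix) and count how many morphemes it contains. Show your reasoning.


Step 1: Identify prefix: 're' (meaning: again)
Step 2: Identify root: 'write'
Step 3: Identify suffix(es): 'er'
Decomposition: re- (prefix: again) + write (root) + -er (suffix: one who)
Total morphemes: 3

3 morphemes (re- (prefix: again) + write (root) + -er (suffix: one who))


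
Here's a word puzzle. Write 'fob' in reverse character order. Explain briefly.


Reverse 'fob' character by character: 'bof'.

bof


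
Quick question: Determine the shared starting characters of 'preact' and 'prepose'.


Compare from the start: 3 characters match: 'pre'. Mismatch at position 4: 'a' vs 'p'.

pre


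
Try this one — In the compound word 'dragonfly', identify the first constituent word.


Split 'dragonfly' into 'dragon' + 'fly'. The first part is 'dragon'.

dragon


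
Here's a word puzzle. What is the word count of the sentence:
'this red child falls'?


Split into words: this | red | child | falls = 4 words.

4


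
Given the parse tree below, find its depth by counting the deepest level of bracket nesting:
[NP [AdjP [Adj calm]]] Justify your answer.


Count bracket nesting levels:
'[' at pos 0: depth = 1
'[' at pos 4: depth = 2
'[' at pos 10: depth = 3
Maximum depth reached: 3

3


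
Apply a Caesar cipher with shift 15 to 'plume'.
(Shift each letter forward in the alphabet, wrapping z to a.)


Shift each letter by 15: p -> e, l -> a, u -> j, m -> b, e -> t. Result: 'eajbt'.

eajbt


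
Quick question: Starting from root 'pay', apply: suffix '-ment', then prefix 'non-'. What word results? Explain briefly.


Step 1: Add suffix '-ment' to 'pay' = 'payment'
Step 2: Add prefix 'non-' to 'payment' = 'nonpayment'

nonpayment


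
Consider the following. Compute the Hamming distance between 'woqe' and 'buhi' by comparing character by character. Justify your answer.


Alignment:
Position 1: 'w' vs 'b' = DIFFER
Position 2: 'o' vs 'u' = DIFFER
Position 3: 'q' vs 'h' = DIFFER
Position 4: 'e' vs 'i' = DIFFER
Total differences: 4

4


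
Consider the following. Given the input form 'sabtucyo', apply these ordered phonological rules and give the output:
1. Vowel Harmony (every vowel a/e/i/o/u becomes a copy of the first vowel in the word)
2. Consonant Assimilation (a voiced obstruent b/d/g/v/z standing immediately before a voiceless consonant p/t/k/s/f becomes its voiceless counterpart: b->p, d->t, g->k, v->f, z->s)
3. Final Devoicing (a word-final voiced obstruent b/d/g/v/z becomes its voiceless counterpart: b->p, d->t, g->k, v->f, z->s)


Starting form: 'sabtucyo'
Rule 1: Vowel Harmony: all vowels become 'a' (matching first vowel). 'sabtucyo' -> 'sabtacya'
Rule 2: Consonant Assimilation: voiced obstruent before voiceless consonant becomes voiceless ('bt' -> 'pt'). 'sabtacya' -> 'saptacya'
Rule 3: Final Devoicing: the word ends in the vowel 'a', not a consonant. No change.
Final form: 'saptacya'

saptacya


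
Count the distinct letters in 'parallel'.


Unique letters in 'parallel': {a, e, l, p, r} = 5 distinct letters.

5


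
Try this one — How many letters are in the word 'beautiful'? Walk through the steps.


Spell out 'beautiful' and number each letter: b(1), e(2), a(3), u(4), t(5), i(6), f(7), u(8), l(9). Total: 9 letters.

9


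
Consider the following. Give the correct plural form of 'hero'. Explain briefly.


Apply rule: Add -es (consonant + o). 'hero' becomes 'heroes'.

heroes


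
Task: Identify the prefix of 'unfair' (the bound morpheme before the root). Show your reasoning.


The word 'unfair' = 'un' (prefix) + 'fair' (root). The prefix is 'un'.

un


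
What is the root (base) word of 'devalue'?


Remove prefix 'de' from 'devalue' to get root 'value'.

value


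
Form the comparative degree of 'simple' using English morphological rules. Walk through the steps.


Apply comparative formation (ends in e: add -r): 'simple' -> 'simpler'.

simpler


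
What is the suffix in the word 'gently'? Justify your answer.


The word 'gently' = 'gentle' (root) + '-ly' (suffix). The suffix is '-ly'.

ly


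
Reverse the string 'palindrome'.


Reverse 'palindrome' character by character: 'emordnilap'.

emordnilap


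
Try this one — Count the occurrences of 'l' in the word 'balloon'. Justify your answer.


Letter 'l' in 'balloon': found at position(s) 3, 4 = 2 occurrence(s).

2


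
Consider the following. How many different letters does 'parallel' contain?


Unique letters in 'parallel': {a, e, l, p, r} = 5 distinct letters.

5


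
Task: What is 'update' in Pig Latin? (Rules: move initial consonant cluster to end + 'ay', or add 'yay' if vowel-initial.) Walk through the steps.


'update' starts with a vowel, so add 'yay': 'updateyay'.

updateyay


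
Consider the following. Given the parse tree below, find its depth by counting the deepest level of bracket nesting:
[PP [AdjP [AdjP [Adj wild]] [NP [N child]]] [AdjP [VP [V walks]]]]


Count bracket nesting levels:
'[' at pos 0: depth = 1
'[' at pos 4: depth = 2
'[' at pos 10: depth = 3
'[' at pos 16: depth = 4
'[' at pos 28: depth = 3
'[' at pos 32: depth = 4
'[' at pos 44: depth = 2
'[' at pos 50: depth = 3
'[' at pos 54: depth = 4
Maximum depth reached: 4

4


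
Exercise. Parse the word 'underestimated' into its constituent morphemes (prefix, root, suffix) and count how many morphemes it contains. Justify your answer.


Step 1: Identify prefix: 'under' (meaning: beneath/insufficient)
Step 2: Identify root: 'estimate'
Step 3: Identify suffix(es): 'ed'
Decomposition: under- (prefix: beneath/insufficient) + estimate (root) + -ed (suffix: past)
Total morphemes: 3

3 morphemes (under- (prefix: beneath/insufficient) + estimate (root) + -ed (suffix: past))


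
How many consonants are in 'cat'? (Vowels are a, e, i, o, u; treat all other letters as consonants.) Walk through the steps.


Consonants in 'cat': c, t = 2 consonants.

2


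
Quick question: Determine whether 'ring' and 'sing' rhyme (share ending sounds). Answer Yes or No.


Rime (stressed vowel + following sounds) of 'ring': -ing = /ɪŋ/
Rime of 'sing': -ing = /ɪŋ/
/ɪŋ/ and /ɪŋ/ are the same ending sound, so the words rhyme.

Yes


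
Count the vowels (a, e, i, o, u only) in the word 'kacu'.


Vowels in 'kacu': a, u = 2 vowels.

2


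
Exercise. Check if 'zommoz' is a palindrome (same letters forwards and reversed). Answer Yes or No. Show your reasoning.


Forward: 'zommoz'
Reversed: 'zommoz'
They are identical.

Yes


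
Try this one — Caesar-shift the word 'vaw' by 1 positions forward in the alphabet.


Shift each letter by 1: v -> w, a -> b, w -> x. Result: 'wbx'.

wbx


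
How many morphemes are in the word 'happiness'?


Decomposition: happy (root) + -ness (suffix) = 2 morpheme(s)

2 morphemes


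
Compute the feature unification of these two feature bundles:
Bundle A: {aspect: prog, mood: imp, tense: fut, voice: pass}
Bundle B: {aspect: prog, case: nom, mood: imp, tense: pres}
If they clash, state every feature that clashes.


Compare features:
aspect: A=prog vs B=prog -> unified: prog
case: A=_ vs B=nom -> unified: nom
mood: A=imp vs B=imp -> unified: imp
tense: A=fut vs B=pres -> CLASH
voice: A=pass vs B=_ -> unified: pass
Clash detected on feature 'tense' (fut vs pres); unification fails.

CLASH on 'tense' (fut vs pres)


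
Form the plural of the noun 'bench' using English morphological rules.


Apply rule: Add -es (sibilant/fricative ending). 'bench' becomes 'benches'.

benches


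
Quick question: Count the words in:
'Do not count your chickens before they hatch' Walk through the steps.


Split into words: Do | not | count | your | chickens | before | they | hatch = 8 words.

8


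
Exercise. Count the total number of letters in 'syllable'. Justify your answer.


Spell out 'syllable' and number each letter: s(1), y(2), l(3), l(4), a(5), b(6), l(7), e(8). Total: 8 letters.

8


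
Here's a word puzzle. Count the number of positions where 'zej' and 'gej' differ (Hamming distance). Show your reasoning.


Alignment:
Position 1: 'z' vs 'g' = DIFFER
Position 2: 'e' vs 'e' = match
Position 3: 'j' vs 'j' = match
Total differences: 1

1


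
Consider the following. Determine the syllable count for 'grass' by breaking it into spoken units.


Break 'grass' into syllables: grass -> grass = 1 syllable

1 syllable


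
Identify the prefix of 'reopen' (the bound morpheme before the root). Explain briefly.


The word 'reopen' = 're' (prefix) + 'open' (root). The prefix is 're'.

re


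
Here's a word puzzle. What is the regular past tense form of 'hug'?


Apply rule: Double final consonant and add -ed. 'hug' becomes 'hugged'.

hugged


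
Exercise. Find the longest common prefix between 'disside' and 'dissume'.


Compare from the start: 4 characters match: 'diss'. Mismatch at position 5: 'i' vs 'u'.

diss


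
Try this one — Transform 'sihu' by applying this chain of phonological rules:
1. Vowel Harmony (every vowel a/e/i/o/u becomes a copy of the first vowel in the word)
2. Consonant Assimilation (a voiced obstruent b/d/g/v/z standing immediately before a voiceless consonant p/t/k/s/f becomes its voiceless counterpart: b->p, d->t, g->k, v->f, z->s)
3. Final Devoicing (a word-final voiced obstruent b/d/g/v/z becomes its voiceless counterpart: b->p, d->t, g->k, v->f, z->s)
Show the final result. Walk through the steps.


Starting form: 'sihu'
Rule 1: Vowel Harmony: all vowels become 'i' (matching first vowel). 'sihu' -> 'sihi'
Rule 2: Consonant Assimilation: no voiced obstruent (b/d/g/v/z) stands immediately before a voiceless consonant (p/t/k/s/f). No change.
Rule 3: Final Devoicing: the word ends in the vowel 'i', not a consonant. No change.
Final form: 'sihi'

sihi


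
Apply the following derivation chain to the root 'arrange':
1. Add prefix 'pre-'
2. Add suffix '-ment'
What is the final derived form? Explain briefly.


Step 1: Add prefix 'pre-' to 'arrange' = 'prearrange'
Step 2: Add suffix '-ment' to 'prearrange' = 'prearrangement'

prearrangement


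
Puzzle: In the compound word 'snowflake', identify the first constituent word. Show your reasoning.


Split 'snowflake' into 'snow' + 'flake'. The first part is 'snow'.

snow


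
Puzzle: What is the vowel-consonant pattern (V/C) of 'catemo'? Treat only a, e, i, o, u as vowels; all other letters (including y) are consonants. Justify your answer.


Letter mapping: c = C, a = V, t = C, e = V, m = C, o = V.

CVCVCV


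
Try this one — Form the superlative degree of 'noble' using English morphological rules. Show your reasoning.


Apply superlative formation (ends in e: add -st): 'noble' -> 'noblest'.

noblest


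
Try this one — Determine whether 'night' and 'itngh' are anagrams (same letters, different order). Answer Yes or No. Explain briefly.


Sorted letters of 'night': 'ghint'
Sorted letters of 'itngh': 'ghint'
They match.

Yes


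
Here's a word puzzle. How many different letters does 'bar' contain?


Unique letters in 'bar': {a, b, r} = 3 distinct letters.

3


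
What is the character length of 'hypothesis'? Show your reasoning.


Spell out 'hypothesis' and number each letter: h(1), y(2), p(3), o(4), t(5), h(6), e(7), s(8), i(9), s(10). Total: 10 letters.

10


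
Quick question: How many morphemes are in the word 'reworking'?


Decomposition: re- (prefix) + work (root) + -ing (suffix) = 3 morpheme(s)

3 morphemes


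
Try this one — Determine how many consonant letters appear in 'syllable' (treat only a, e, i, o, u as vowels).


Consonants in 'syllable': s, y, l, l, b, l = 6 consonants.

6


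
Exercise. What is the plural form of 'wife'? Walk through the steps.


Apply rule: Change -fe to -ves. 'wife' becomes 'wives'.

wives


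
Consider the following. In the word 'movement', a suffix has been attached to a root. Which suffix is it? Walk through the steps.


The word 'movement' = 'move' (root) + '-ment' (suffix). The suffix is '-ment'.

ment


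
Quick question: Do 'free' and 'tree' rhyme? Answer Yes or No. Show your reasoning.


Rime (stressed vowel + following sounds) of 'free': -ee = /iː/
Rime of 'tree': -ee = /iː/
/iː/ and /iː/ are the same ending sound, so the words rhyme.

Yes


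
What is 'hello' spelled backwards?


Reverse 'hello' character by character: 'olleh'.

olleh


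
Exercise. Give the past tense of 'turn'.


Apply rule: Add -ed. 'turn' becomes 'turned'.

turned


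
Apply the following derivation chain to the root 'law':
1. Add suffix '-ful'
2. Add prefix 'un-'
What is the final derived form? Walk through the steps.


Step 1: Add suffix '-ful' to 'law' = 'lawful'
Step 2: Add prefix 'un-' to 'lawful' = 'unlawful'

unlawful


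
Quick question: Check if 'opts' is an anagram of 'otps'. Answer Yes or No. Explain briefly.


Sorted letters of 'opts': 'opst'
Sorted letters of 'otps': 'opst'
They match.

Yes


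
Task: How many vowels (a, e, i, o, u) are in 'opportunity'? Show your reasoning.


Vowels in 'opportunity': o, o, u, i = 4 vowels.

4


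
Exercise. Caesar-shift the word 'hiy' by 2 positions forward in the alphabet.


Shift each letter by 2: h -> j, i -> k, y -> a. Result: 'jka'.

jka


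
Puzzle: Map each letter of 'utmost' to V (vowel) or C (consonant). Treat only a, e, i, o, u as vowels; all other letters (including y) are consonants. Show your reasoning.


Letter mapping: u = V, t = C, m = C, o = V, s = C, t = C.

VCCVCC


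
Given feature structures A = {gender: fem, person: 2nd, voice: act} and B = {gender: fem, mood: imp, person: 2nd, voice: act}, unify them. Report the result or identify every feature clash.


Compare features:
gender: A=fem vs B=fem -> unified: fem
mood: A=_ vs B=imp -> unified: imp
person: A=2nd vs B=2nd -> unified: 2nd
voice: A=act vs B=act -> unified: act
No clashes found.

Unified: {gender: fem, mood: imp, person: 2nd, voice: act}


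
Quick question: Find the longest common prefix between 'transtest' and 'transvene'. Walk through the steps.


Compare from the start: 5 characters match: 'trans'. Mismatch at position 6: 't' vs 'v'.

trans


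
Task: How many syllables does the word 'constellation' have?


Break 'constellation' into syllables: con-stel-la-tion -> con | stel | la | tion = 4 syllables

4 syllables


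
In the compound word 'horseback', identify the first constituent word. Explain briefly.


Split 'horseback' into 'horse' + 'back'. The first part is 'horse'.

horse


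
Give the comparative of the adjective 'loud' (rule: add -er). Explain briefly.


Apply comparative formation (add -er): 'loud' -> 'louder'.

louder


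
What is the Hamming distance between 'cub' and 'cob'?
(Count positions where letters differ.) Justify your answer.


Alignment:
Position 1: 'c' vs 'c' = match
Position 2: 'u' vs 'o' = DIFFER
Position 3: 'b' vs 'b' = match
Total differences: 1

1


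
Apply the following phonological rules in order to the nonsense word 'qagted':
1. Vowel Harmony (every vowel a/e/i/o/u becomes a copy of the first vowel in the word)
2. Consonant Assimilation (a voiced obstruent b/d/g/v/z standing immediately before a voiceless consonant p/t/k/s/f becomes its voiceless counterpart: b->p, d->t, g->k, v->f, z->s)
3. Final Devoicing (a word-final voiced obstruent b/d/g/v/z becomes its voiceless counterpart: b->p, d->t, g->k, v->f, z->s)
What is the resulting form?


Starting form: 'qagted'
Rule 1: Vowel Harmony: all vowels become 'a' (matching first vowel). 'qagted' -> 'qagtad'
Rule 2: Consonant Assimilation: voiced obstruent before voiceless consonant becomes voiceless ('gt' -> 'kt'). 'qagtad' -> 'qaktad'
Rule 3: Final Devoicing: word-final voiced obstruent 'd' becomes voiceless 't'. 'qaktad' -> 'qaktat'
Final form: 'qaktat'

qaktat


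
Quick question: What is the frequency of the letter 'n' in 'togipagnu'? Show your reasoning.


Letter 'n' in 'togipagnu': found at position(s) 8 = 1 occurrence(s).

1


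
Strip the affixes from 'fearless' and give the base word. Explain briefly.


Remove suffix '-less' from 'fearless' to get root 'fear'.

fear


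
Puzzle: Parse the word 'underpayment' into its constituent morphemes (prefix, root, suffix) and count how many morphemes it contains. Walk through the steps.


Step 1: Identify prefix: 'under' (meaning: beneath/insufficient)
Step 2: Identify root: 'pay'
Step 3: Identify suffix(es): 'ment'
Decomposition: under- (prefix: beneath/insufficient) + pay (root) + -ment (suffix: action/result)
Total morphemes: 3

3 morphemes (under- (prefix: beneath/insufficient) + pay (root) + -ment (suffix: action/result))


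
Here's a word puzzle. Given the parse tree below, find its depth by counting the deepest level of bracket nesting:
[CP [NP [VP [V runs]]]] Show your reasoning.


Count bracket nesting levels:
'[' at pos 0: depth = 1
'[' at pos 4: depth = 2
'[' at pos 8: depth = 3
'[' at pos 12: depth = 4
Maximum depth reached: 4

4


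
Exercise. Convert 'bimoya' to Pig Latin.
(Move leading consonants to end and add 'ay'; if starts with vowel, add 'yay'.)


'bimoya': move consonant cluster 'b' to end and add 'ay': 'imoyabay'.

imoyabay


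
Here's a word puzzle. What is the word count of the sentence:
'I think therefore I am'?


Split into words: I | think | therefore | I | am = 5 words.

5


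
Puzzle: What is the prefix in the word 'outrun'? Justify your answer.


The word 'outrun' = 'out' (prefix) + 'run' (root). The prefix is 'out'.

out


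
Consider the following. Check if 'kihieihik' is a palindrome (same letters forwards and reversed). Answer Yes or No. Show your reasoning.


Forward: 'kihieihik'
Reversed: 'kihieihik'
They are identical.

Yes


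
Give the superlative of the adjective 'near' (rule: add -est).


Apply superlative formation (add -est): 'near' -> 'nearest'.

nearest


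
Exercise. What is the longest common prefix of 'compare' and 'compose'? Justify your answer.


Compare from the start: 4 characters match: 'comp'. Mismatch at position 5: 'a' vs 'o'.

comp


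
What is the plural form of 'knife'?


Apply rule: Change -fe to -ves. 'knife' becomes 'knives'.

knives


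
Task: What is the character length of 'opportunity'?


Spell out 'opportunity' and number each letter: o(1), p(2), p(3), o(4), r(5), t(6), u(7), n(8), i(9), t(10), y(11). Total: 11 letters.

11


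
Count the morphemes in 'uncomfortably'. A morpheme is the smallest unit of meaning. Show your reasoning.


Decomposition: un- (prefix) + comfort (root) + -able (suffix) + -ly (suffix) = 4 morpheme(s)

4 morphemes


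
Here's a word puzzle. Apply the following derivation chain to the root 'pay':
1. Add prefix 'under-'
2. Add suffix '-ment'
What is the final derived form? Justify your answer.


Step 1: Add prefix 'under-' to 'pay' = 'underpay'
Step 2: Add suffix '-ment' to 'underpay' = 'underpayment'

underpayment


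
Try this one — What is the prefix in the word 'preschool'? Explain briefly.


The word 'preschool' = 'pre' (prefix) + 'school' (root). The prefix is 'pre'.

pre


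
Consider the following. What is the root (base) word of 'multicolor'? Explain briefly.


Remove prefix 'multi' from 'multicolor' to get root 'color'.

color


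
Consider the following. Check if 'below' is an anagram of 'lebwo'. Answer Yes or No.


Sorted letters of 'below': 'below'
Sorted letters of 'lebwo': 'below'
They match.

Yes
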